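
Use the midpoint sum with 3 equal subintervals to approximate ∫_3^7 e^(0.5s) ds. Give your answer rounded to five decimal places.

56.22060

Δs = (7 − 3)/3 = 4/3.
Midpoints: 11/3, 5, 19/3.
f(11/3) ≈ 6.25470, f(5) ≈ 12.18249, f(19/3) ≈ 23.72826.
Sum = Δs · [f(11/3) + f(5) + f(19/3)].
Sum ≈ 56.22060.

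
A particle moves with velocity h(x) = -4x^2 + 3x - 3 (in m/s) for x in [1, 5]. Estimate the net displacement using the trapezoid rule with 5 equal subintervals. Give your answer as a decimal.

-143.04

Δx = (5 − 1)/5 = 0.8.
h(1) = -4, h(1.8) = -10.56, h(2.6) = -22.24, h(3.4) = -39.04, h(4.2) = -60.96, h(5) = -88.
T_5 = (Δx/2)·[h(x_0) + 2h(x_1) + ... + 2h(x_{4}) + h(x_5)].
Sum = -143.04.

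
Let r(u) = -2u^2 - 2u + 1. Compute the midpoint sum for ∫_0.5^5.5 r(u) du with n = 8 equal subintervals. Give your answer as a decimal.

Δu = (5.5 − 0.5)/8 = 0.625.
Midpoints: 0.8125, 1.4375, 2.0625, 2.6875, 3.3125, 3.9375, 4.5625, 5.1875.
r(0.8125) = -1.9453125, r(1.4375) = -6.0078125, r(2.0625) = -11.6328125, r(2.6875) = -18.8203125, r(3.3125) = -27.5703125, r(3.9375) = -37.8828125, r(4.5625) = -49.7578125, r(5.1875) = -63.1953125.
Sum = Δu · [r(0.8125) + r(1.4375) + r(2.0625) + ...].
Sum = -135.5078125.

-135.5078125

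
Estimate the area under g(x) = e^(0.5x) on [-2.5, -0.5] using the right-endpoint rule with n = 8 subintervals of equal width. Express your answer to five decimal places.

1.04741

Δx = (-0.5 − (-2.5))/8 = 0.25.
Right endpoints: -2.25, -2, -1.75, -1.5, -1.25, -1, -0.75, -0.5.
g(-2.25) ≈ 0.32465, g(-2) ≈ 0.36788, g(-1.75) ≈ 0.41686, g(-1.5) ≈ 0.47237, g(-1.25) ≈ 0.53526, g(-1) ≈ 0.60653, g(-0.75) ≈ 0.68729, g(-0.5) ≈ 0.77880.
Sum = Δx · [g(-2.25) + g(-2) + g(-1.75) + ...].
Sum ≈ 1.04741.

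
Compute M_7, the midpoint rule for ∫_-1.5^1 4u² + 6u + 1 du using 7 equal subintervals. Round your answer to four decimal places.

Δu = (1 − (-1.5))/7 = 5/14.
Midpoints: -37/28, -27/28, -17/28, -0.25, 3/28, 13/28, 23/28.
f(-37/28) = 11/196, f(-27/28) = -209/196, f(-17/28) = -229/196, f(-0.25) = -0.25, f(3/28) = 331/196, f(13/28) = 911/196, f(23/28) = 1691/196.
Sum = Δu · [f(-37/28) + f(-27/28) + f(-17/28) + ...].
Sum ≈ 4.4770.

4.4770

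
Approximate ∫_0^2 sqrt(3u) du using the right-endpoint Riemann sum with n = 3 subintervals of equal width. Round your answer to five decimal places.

Δu = (2 − 0)/3 = 2/3.
Right endpoints: 2/3, 4/3, 2.
f(2/3) ≈ 1.41421, f(4/3) ≈ 2.00000, f(2) ≈ 2.44949.
Sum = Δu · [f(2/3) + f(4/3) + f(2)].
Sum ≈ 3.90914.

3.90914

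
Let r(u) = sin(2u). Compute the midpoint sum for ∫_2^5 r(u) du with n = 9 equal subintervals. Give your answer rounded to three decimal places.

Δu = (5 − 2)/9 = 1/3.
Midpoints: 13/6, 2.5, 17/6, 19/6, 3.5, 23/6, 25/6, 4.5, 29/6.
r(13/6) ≈ -0.929, r(2.5) ≈ -0.959, r(17/6) ≈ -0.578, r(19/6) ≈ 0.050, r(3.5) ≈ 0.657, r(23/6) ≈ 0.983, r(25/6) ≈ 0.887, r(4.5) ≈ 0.412, r(29/6) ≈ -0.240.
Sum = Δu · [r(13/6) + r(2.5) + r(17/6) + ...].
Sum ≈ 0.094.

0.094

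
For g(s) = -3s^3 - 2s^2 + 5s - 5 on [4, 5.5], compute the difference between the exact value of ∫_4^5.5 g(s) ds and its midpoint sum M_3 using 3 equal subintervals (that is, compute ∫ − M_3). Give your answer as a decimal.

-1.3984375

Exact integral: ∫_4^5.5 g(s) ds = -534.421875.
M_3 = -533.0234375.
Error = -534.421875 − (-533.0234375) = -1.3984375.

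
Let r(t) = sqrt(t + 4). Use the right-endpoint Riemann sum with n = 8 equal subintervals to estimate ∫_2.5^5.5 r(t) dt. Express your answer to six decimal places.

8.572252

Δt = (5.5 − 2.5)/8 = 0.375.
Right endpoints: 2.875, 3.25, 3.625, 4, 4.375, 4.75, 5.125, 5.5.
r(2.875) ≈ 2.622022, r(3.25) ≈ 2.692582, r(3.625) ≈ 2.761340, r(4) ≈ 2.828427, r(4.375) ≈ 2.893959, r(4.75) ≈ 2.958040, r(5.125) ≈ 3.020761, r(5.5) ≈ 3.082207.
Sum = Δt · [r(2.875) + r(3.25) + r(3.625) + ...].
Sum ≈ 8.572252.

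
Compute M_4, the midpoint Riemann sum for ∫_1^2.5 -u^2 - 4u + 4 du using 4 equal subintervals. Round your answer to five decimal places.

Δu = (2.5 − 1)/4 = 0.375.
Midpoints: 1.1875, 1.5625, 1.9375, 2.3125.
f(1.1875) = -2.16015625, f(1.5625) = -4.69140625, f(1.9375) = -7.50390625, f(2.3125) = -10.59765625.
Sum = Δu · [f(1.1875) + f(1.5625) + f(1.9375) + f(2.3125)].
Sum ≈ -9.35742.

-9.35742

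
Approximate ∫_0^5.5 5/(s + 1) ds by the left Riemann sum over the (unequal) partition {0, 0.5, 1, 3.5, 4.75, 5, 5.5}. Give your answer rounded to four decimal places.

12.4396

Subinterval widths: 0.5, 0.5, 2.5, 1.25, 0.25, 0.5.
Left endpoints: 0, 0.5, 1, 3.5, 4.75, 5.
f(0) = 5, f(0.5) = 10/3, f(1) = 2.5, f(3.5) = 10/9, f(4.75) = 20/23, f(5) = 5/6.
Sum = Σ Δs_i · f(s_i).
Sum ≈ 12.4396.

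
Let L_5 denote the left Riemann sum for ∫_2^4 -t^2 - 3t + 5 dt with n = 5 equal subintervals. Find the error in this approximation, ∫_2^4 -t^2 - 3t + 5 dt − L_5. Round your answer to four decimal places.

Exact integral: ∫_2^4 f(t) dt ≈ -26.666667.
L_5 = -23.12.
Error ≈ -26.666667 − (-23.12) ≈ -3.5467.

-3.5467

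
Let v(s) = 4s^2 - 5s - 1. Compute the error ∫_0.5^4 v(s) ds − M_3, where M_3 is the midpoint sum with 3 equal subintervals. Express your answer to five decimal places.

1.58796

Exact integral: ∫_0.5^4 v(s) ds ≈ 42.2916667.
M_3 ≈ 40.7037037.
Error ≈ 42.2916667 − 40.7037037 ≈ 1.58796.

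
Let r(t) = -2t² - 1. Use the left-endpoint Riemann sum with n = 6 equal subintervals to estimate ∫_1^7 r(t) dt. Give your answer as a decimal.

Δt = (7 − 1)/6 = 1.
Left endpoints: 1, 2, 3, 4, 5, 6.
r(1) = -3, r(2) = -9, r(3) = -19, r(4) = -33, r(5) = -51, r(6) = -73.
Sum = Δt · [r(1) + r(2) + r(3) + ...].
Sum = -188.

-188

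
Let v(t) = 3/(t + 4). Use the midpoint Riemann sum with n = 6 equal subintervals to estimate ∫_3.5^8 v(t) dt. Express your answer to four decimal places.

Δt = (8 − 3.5)/6 = 0.75.
Midpoints: 3.875, 4.625, 5.375, 6.125, 6.875, 7.625.
v(3.875) = 8/21, v(4.625) = 8/23, v(5.375) = 0.32, v(6.125) = 8/27, v(6.875) = 8/29, v(7.625) = 8/31.
Sum = Δt · [v(3.875) + v(4.625) + v(5.375) + ...].
Sum ≈ 1.4093.

1.4093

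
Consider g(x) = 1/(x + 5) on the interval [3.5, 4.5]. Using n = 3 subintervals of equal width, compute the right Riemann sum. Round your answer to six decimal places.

0.109187

Δx = (4.5 − 3.5)/3 = 1/3.
Right endpoints: 23/6, 25/6, 4.5.
g(23/6) = 6/53, g(25/6) = 6/55, g(4.5) = 2/19.
Sum = Δx · [g(23/6) + g(25/6) + g(4.5)].
Sum ≈ 0.109187.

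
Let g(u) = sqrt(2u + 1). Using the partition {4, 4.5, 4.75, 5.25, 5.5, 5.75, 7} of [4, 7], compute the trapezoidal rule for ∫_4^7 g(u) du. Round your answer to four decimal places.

10.3610

Subinterval widths: 0.5, 0.25, 0.5, 0.25, 0.25, 1.25.
g(4) ≈ 3.0000, g(4.5) ≈ 3.1623, g(4.75) ≈ 3.2404, g(5.25) ≈ 3.3912, g(5.5) ≈ 3.4641, g(5.75) ≈ 3.5355, g(7) ≈ 3.8730.
On each subinterval the trapezoid contributes (Δu_i/2)·[g(u_{i-1}) + g(u_i)].
Sum ≈ 10.3610.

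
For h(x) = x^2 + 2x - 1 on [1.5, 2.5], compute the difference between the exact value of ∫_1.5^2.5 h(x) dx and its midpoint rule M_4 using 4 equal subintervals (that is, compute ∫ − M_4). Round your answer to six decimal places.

Exact integral: ∫_1.5^2.5 h(x) dx ≈ 7.08333333.
M_4 = 7.078125.
Error ≈ 7.08333333 − 7.078125 ≈ 0.005208.

0.005208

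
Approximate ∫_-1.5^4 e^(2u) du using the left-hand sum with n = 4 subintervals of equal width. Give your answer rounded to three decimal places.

Δu = (4 − (-1.5))/4 = 1.375.
Left endpoints: -1.5, -0.125, 1.25, 2.625.
f(-1.5) ≈ 0.050, f(-0.125) ≈ 0.779, f(1.25) ≈ 12.182, f(2.625) ≈ 190.566.
Sum = Δu · [f(-1.5) + f(-0.125) + f(1.25) + f(2.625)].
Sum ≈ 279.919.

279.919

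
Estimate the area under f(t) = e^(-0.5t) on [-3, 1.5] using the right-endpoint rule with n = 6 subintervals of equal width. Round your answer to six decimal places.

Δt = (1.5 − (-3))/6 = 0.75.
Right endpoints: -2.25, -1.5, -0.75, 0, 0.75, 1.5.
f(-2.25) ≈ 3.080217, f(-1.5) ≈ 2.117000, f(-0.75) ≈ 1.454991, f(0) ≈ 1.000000, f(0.75) ≈ 0.687289, f(1.5) ≈ 0.472367.
Sum = Δt · [f(-2.25) + f(-1.5) + f(-0.75) + ...].
Sum ≈ 6.608898.

6.608898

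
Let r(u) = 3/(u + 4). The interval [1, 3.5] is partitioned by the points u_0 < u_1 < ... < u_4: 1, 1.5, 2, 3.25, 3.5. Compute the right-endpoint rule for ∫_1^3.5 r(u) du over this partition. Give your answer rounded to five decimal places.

1.13997

Subinterval widths: 0.5, 0.5, 1.25, 0.25.
Right endpoints: 1.5, 2, 3.25, 3.5.
r(1.5) = 6/11, r(2) = 0.5, r(3.25) = 12/29, r(3.5) = 0.4.
Sum = Σ Δu_i · r(u_i).
Sum ≈ 1.13997.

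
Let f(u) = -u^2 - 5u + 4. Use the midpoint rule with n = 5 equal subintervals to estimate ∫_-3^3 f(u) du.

6.72

Δu = (3 − (-3))/5 = 1.2.
Midpoints: -2.4, -1.2, 0, 1.2, 2.4.
f(-2.4) = 10.24, f(-1.2) = 8.56, f(0) = 4, f(1.2) = -3.44, f(2.4) = -13.76.
Sum = Δu · [f(-2.4) + f(-1.2) + f(0) + f(1.2) + f(2.4)].
Sum = 6.72.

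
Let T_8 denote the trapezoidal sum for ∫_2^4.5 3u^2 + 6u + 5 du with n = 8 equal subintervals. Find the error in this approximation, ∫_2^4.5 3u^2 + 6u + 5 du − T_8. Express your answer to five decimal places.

Exact integral: ∫_2^4.5 f(u) du = 144.375.
T_8 ≈ 144.4970703.
Error ≈ 144.375 − 144.4970703 ≈ -0.12207.

-0.12207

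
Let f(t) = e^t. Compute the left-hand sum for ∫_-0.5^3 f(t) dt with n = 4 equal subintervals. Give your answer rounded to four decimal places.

Δt = (3 − (-0.5))/4 = 0.875.
Left endpoints: -0.5, 0.375, 1.25, 2.125.
f(-0.5) ≈ 0.6065, f(0.375) ≈ 1.4550, f(1.25) ≈ 3.4903, f(2.125) ≈ 8.3729.
Sum = Δt · [f(-0.5) + f(0.375) + f(1.25) + f(2.125)].
Sum ≈ 12.1842.

12.1842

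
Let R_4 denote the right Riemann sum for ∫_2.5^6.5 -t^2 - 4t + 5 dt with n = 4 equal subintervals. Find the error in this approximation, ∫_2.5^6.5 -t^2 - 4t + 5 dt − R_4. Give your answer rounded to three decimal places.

26.667

Exact integral: ∫_2.5^6.5 f(t) dt ≈ -138.33333.
R_4 = -165.
Error ≈ -138.33333 − (-165) ≈ 26.667.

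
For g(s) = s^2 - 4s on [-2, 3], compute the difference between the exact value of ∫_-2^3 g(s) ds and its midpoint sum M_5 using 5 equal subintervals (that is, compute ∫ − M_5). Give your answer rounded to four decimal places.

0.4167

Exact integral: ∫_-2^3 g(s) ds ≈ 1.666667.
M_5 = 1.25.
Error ≈ 1.666667 − 1.25 ≈ 0.4167.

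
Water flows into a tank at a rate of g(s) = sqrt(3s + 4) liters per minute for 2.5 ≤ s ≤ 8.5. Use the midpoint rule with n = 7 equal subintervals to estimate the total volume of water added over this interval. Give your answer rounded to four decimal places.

Δs = (8.5 − 2.5)/7 = 6/7.
Midpoints: 41/14, 53/14, 65/14, 5.5, 89/14, 101/14, 113/14.
g(41/14) ≈ 3.5757, g(53/14) ≈ 3.9188, g(65/14) ≈ 4.2342, g(5.5) ≈ 4.5277, g(89/14) ≈ 4.8033, g(101/14) ≈ 5.0639, g(113/14) ≈ 5.3117.
Sum = Δs · [g(41/14) + g(53/14) + g(65/14) + ...].
Sum ≈ 26.9445.

26.9445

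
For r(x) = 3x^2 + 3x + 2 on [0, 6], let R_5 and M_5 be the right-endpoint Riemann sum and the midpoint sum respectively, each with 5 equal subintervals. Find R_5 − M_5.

R_5 = 361.92.
M_5 = 279.84.
R_5 − M_5 = 82.08.

82.08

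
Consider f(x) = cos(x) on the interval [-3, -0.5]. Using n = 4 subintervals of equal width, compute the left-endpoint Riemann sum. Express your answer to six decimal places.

Δx = (-0.5 − (-3))/4 = 0.625.
Left endpoints: -3, -2.375, -1.75, -1.125.
f(-3) ≈ -0.989992, f(-2.375) ≈ -0.720278, f(-1.75) ≈ -0.178246, f(-1.125) ≈ 0.431177.
Sum = Δx · [f(-3) + f(-2.375) + f(-1.75) + f(-1.125)].
Sum ≈ -0.910838.

-0.910838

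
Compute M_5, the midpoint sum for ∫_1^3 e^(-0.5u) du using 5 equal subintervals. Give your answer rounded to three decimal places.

0.766

Δu = (3 − 1)/5 = 0.4.
Midpoints: 1.2, 1.6, 2, 2.4, 2.8.
f(1.2) ≈ 0.549, f(1.6) ≈ 0.449, f(2) ≈ 0.368, f(2.4) ≈ 0.301, f(2.8) ≈ 0.247.
Sum = Δu · [f(1.2) + f(1.6) + f(2) + f(2.4) + f(2.8)].
Sum ≈ 0.766.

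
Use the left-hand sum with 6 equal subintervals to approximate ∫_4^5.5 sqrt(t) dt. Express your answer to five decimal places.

Δt = (5.5 − 4)/6 = 0.25.
Left endpoints: 4, 4.25, 4.5, 4.75, 5, 5.25.
f(4) ≈ 2.00000, f(4.25) ≈ 2.06155, f(4.5) ≈ 2.12132, f(4.75) ≈ 2.17945, f(5) ≈ 2.23607, f(5.25) ≈ 2.29129.
Sum = Δt · [f(4) + f(4.25) + f(4.5) + ...].
Sum ≈ 3.22242.

3.22242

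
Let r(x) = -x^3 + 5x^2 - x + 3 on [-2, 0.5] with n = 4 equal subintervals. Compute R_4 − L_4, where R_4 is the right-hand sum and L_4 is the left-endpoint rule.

R_4 ≈ 18.90137.
L_4 ≈ 37.26074.
R_4 − L_4 = -18.359375.

-18.359375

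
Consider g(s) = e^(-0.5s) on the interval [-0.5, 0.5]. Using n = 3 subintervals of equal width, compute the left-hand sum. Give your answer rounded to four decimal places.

1.0970

Δs = (0.5 − (-0.5))/3 = 1/3.
Left endpoints: -0.5, -1/6, 1/6.
g(-0.5) ≈ 1.2840, g(-1/6) ≈ 1.0869, g(1/6) ≈ 0.9200.
Sum = Δs · [g(-0.5) + g(-1/6) + g(1/6)].
Sum ≈ 1.0970.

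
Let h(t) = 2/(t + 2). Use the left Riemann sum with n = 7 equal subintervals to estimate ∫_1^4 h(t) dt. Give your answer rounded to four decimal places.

Δt = (4 − 1)/7 = 3/7.
Left endpoints: 1, 10/7, 13/7, 16/7, 19/7, 22/7, 25/7.
h(1) = 2/3, h(10/7) = 7/12, h(13/7) = 14/27, h(16/7) = 7/15, h(19/7) = 14/33, h(22/7) = 7/18, h(25/7) = 14/39.
Sum = Δt · [h(1) + h(10/7) + h(13/7) + ...].
Sum ≈ 1.4603.

1.4603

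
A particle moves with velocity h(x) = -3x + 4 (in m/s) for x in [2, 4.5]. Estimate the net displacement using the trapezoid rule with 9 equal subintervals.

-14.375

Δx = (4.5 − 2)/9 = 5/18.
h(2) = -2, h(41/18) = -17/6, h(23/9) = -11/3, h(17/6) = -4.5, h(28/9) = -16/3, h(61/18) = -37/6, h(11/3) = -7, h(71/18) = -47/6, h(38/9) = -26/3, h(4.5) = -9.5.
T_9 = (Δx/2)·[h(x_0) + 2h(x_1) + ... + 2h(x_{8}) + h(x_9)].
Sum = -14.375.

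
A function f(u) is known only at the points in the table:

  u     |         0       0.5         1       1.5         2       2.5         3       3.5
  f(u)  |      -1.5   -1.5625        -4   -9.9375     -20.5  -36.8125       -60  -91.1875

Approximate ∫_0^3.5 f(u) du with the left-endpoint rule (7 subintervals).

-67.15625

Δu = 0.5.
Sum = 0.5·[(-1.5) + (-1.5625) + (-4) + (-9.9375) + (-20.5) + (-36.8125) + (-60)] = -67.15625.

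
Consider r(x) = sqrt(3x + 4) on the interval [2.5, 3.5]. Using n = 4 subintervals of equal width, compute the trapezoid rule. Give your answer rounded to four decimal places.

Δx = (3.5 − 2.5)/4 = 0.25.
r(2.5) ≈ 3.3912, r(2.75) ≈ 3.5000, r(3) ≈ 3.6056, r(3.25) ≈ 3.7081, r(3.5) ≈ 3.8079.
T_4 = (Δx/2)·[r(x_0) + 2r(x_1) + 2r(x_2) + 2r(x_3) + r(x_4)].
Sum ≈ 3.6033.

3.6033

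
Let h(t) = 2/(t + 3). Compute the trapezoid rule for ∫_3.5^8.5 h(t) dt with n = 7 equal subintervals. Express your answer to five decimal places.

Δt = (8.5 − 3.5)/7 = 5/7.
h(3.5) = 4/13, h(59/14) = 28/101, h(69/14) = 28/111, h(79/14) = 28/121, h(89/14) = 28/131, h(99/14) = 28/141, h(109/14) = 28/151, h(8.5) = 4/23.
T_7 = (Δt/2)·[h(t_0) + 2h(t_1) + ... + 2h(t_{6}) + h(t_7)].
Sum ≈ 1.14246.

1.14246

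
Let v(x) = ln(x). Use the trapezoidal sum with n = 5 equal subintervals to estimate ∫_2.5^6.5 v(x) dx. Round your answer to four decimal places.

5.8629

Δx = (6.5 − 2.5)/5 = 0.8.
v(2.5) ≈ 0.9163, v(3.3) ≈ 1.1939, v(4.1) ≈ 1.4110, v(4.9) ≈ 1.5892, v(5.7) ≈ 1.7405, v(6.5) ≈ 1.8718.
T_5 = (Δx/2)·[v(x_0) + 2v(x_1) + ... + 2v(x_{4}) + v(x_5)].
Sum ≈ 5.8629.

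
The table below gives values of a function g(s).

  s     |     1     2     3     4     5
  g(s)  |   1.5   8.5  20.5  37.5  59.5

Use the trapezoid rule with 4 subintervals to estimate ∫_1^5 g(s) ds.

97

Δs = 1.
T_4 = (1/2)·[1.5 + 2·8.5 + 2·20.5 + 2·37.5 + 59.5] = 97.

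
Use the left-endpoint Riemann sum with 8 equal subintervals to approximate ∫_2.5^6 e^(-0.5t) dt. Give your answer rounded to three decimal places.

0.527

Δt = (6 − 2.5)/8 = 0.4375.
Left endpoints: 2.5, 2.9375, 3.375, 3.8125, 4.25, 4.6875, 5.125, 5.5625.
f(2.5) ≈ 0.287, f(2.9375) ≈ 0.230, f(3.375) ≈ 0.185, f(3.8125) ≈ 0.149, f(4.25) ≈ 0.119, f(4.6875) ≈ 0.096, f(5.125) ≈ 0.077, f(5.5625) ≈ 0.062.
Sum = Δt · [f(2.5) + f(2.9375) + f(3.375) + ...].
Sum ≈ 0.527.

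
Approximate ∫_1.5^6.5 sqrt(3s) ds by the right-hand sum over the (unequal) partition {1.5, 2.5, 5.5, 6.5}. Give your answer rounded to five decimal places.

Subinterval widths: 1, 3, 1.
Right endpoints: 2.5, 5.5, 6.5.
f(2.5) ≈ 2.73861, f(5.5) ≈ 4.06202, f(6.5) ≈ 4.41588.
Sum = Σ Δs_i · f(s_i).
Sum ≈ 19.34055.

19.34055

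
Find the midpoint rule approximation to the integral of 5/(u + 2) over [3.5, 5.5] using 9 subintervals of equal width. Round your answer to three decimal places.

Δu = (5.5 − 3.5)/9 = 2/9.
Midpoints: 65/18, 23/6, 73/18, 77/18, 4.5, 85/18, 89/18, 31/6, 97/18.
f(65/18) = 90/101, f(23/6) = 6/7, f(73/18) = 90/109, f(77/18) = 90/113, f(4.5) = 10/13, f(85/18) = 90/121, f(89/18) = 0.72, f(31/6) = 30/43, f(97/18) = 90/133.
Sum = Δu · [f(65/18) + f(23/6) + f(73/18) + ...].
Sum ≈ 1.551.

1.551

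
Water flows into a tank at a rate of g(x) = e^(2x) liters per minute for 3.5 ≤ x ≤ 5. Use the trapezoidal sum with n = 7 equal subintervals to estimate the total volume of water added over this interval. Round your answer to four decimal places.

Δx = (5 − 3.5)/7 = 3/14.
g(3.5) ≈ 1096.6332, g(26/7) ≈ 1683.4010, g(55/14) ≈ 2584.1266, g(29/7) ≈ 3966.7972, g(61/14) ≈ 6089.2836, g(32/7) ≈ 9347.4340, g(67/14) ≈ 14348.9001, g(5) ≈ 22026.4658.
T_7 = (Δx/2)·[g(x_0) + 2g(x_1) + ... + 2g(x_{6}) + g(x_7)].
Sum ≈ 10624.6054.

10624.6054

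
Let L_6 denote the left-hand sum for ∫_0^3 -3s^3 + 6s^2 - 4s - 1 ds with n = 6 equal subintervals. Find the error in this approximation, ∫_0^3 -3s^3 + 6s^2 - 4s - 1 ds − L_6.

-8.8125

Exact integral: ∫_0^3 f(s) ds = -27.75.
L_6 = -18.9375.
Error = -27.75 − (-18.9375) = -8.8125.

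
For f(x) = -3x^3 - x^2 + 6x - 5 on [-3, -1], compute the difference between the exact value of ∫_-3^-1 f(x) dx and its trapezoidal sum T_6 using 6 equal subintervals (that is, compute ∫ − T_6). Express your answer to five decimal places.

Exact integral: ∫_-3^-1 f(x) dx ≈ 17.3333333.
T_6 ≈ 17.9629630.
Error ≈ 17.3333333 − 17.9629630 ≈ -0.62963.

-0.62963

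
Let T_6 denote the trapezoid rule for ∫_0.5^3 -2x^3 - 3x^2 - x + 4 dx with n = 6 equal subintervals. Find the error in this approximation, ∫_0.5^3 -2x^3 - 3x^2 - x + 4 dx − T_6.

Exact integral: ∫_0.5^3 f(x) dx = -61.71875.
T_6 = -62.6953125.
Error = -61.71875 − (-62.6953125) = 0.9765625.

0.9765625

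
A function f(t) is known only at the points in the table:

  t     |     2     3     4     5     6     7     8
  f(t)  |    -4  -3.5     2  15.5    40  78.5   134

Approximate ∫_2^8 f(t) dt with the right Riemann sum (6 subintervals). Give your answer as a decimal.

Δt = 1.
Sum = 1·[(-3.5) + 2 + 15.5 + 40 + 78.5 + 134] = 266.5.

266.5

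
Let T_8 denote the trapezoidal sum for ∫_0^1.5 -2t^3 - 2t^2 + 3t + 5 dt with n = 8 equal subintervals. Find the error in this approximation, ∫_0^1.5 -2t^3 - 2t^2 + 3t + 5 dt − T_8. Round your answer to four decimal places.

0.0571

Exact integral: ∫_0^1.5 f(t) dt = 6.09375.
T_8 ≈ 6.036621.
Error ≈ 6.09375 − 6.036621 ≈ 0.0571.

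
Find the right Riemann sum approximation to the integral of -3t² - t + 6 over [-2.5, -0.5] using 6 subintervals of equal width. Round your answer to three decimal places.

2.056

Δt = (-0.5 − (-2.5))/6 = 1/3.
Right endpoints: -13/6, -11/6, -1.5, -7/6, -5/6, -0.5.
f(-13/6) = -71/12, f(-11/6) = -2.25, f(-1.5) = 0.75, f(-7/6) = 37/12, f(-5/6) = 4.75, f(-0.5) = 5.75.
Sum = Δt · [f(-13/6) + f(-11/6) + f(-1.5) + ...].
Sum ≈ 2.056.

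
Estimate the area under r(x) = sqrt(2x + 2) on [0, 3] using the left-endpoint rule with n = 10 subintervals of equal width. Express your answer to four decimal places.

6.3849

Δx = (3 − 0)/10 = 0.3.
Left endpoints: 0, 0.3, 0.6, 0.9, 1.2, 1.5, 1.8, 2.1, 2.4, 2.7.
r(0) ≈ 1.4142, r(0.3) ≈ 1.6125, r(0.6) ≈ 1.7889, r(0.9) ≈ 1.9494, r(1.2) ≈ 2.0976, r(1.5) ≈ 2.2361, r(1.8) ≈ 2.3664, r(2.1) ≈ 2.4900, r(2.4) ≈ 2.6077, r(2.7) ≈ 2.7203.
Sum = Δx · [r(0) + r(0.3) + r(0.6) + ...].
Sum ≈ 6.3849.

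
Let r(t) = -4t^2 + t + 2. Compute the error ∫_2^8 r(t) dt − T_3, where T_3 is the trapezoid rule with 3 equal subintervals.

16

Exact integral: ∫_2^8 r(t) dt = -630.
T_3 = -646.
Error = -630 − (-646) = 16.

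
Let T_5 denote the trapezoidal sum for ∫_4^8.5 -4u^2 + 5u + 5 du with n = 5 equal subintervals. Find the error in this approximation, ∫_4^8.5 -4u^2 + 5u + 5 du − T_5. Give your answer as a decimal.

Exact integral: ∫_4^8.5 f(u) du = -570.375.
T_5 = -572.805.
Error = -570.375 − (-572.805) = 2.43.

2.43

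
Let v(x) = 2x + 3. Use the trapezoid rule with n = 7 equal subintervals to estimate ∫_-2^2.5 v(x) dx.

Δx = (2.5 − (-2))/7 = 9/14.
v(-2) = -1, v(-19/14) = 2/7, v(-5/7) = 11/7, v(-1/14) = 20/7, v(4/7) = 29/7, v(17/14) = 38/7, v(13/7) = 47/7, v(2.5) = 8.
T_7 = (Δx/2)·[v(x_0) + 2v(x_1) + ... + 2v(x_{6}) + v(x_7)].
Sum = 15.75.

15.75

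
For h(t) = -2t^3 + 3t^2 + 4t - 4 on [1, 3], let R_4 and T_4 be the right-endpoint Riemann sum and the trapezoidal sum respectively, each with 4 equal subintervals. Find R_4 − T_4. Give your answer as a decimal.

-5

R_4 = -11.75.
T_4 = -6.75.
R_4 − T_4 = -5.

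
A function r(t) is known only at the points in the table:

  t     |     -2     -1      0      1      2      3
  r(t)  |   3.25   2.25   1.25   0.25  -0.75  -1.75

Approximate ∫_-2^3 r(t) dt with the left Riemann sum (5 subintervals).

Δt = 1.
Sum = 1·[3.25 + 2.25 + 1.25 + 0.25 + (-0.75)] = 6.25.

6.25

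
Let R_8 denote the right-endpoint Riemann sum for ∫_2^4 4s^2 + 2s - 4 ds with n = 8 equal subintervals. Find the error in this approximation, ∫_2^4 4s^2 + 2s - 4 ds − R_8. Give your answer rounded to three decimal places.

-6.583

Exact integral: ∫_2^4 f(s) ds ≈ 78.66667.
R_8 = 85.25.
Error ≈ 78.66667 − 85.25 ≈ -6.583.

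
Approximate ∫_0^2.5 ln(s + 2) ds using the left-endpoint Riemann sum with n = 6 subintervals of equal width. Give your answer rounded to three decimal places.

2.709

Δs = (2.5 − 0)/6 = 5/12.
Left endpoints: 0, 5/12, 5/6, 1.25, 5/3, 25/12.
f(0) ≈ 0.693, f(5/12) ≈ 0.882, f(5/6) ≈ 1.041, f(1.25) ≈ 1.179, f(5/3) ≈ 1.299, f(25/12) ≈ 1.407.
Sum = Δs · [f(0) + f(5/12) + f(5/6) + ...].
Sum ≈ 2.709.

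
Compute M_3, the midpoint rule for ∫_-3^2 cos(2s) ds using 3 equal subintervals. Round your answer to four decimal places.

-0.8675

Δs = (2 − (-3))/3 = 5/3.
Midpoints: -13/6, -0.5, 7/6.
f(-13/6) ≈ -0.3700, f(-0.5) ≈ 0.5403, f(7/6) ≈ -0.6908.
Sum = Δs · [f(-13/6) + f(-0.5) + f(7/6)].
Sum ≈ -0.8675.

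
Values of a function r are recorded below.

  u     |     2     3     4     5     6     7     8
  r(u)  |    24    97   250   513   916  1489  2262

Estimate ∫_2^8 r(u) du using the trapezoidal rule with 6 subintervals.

4408

Δu = 1.
T_6 = (1/2)·[24 + 2·97 + 2·250 + 2·513 + 2·916 + 2·1489 + 2262] = 4408.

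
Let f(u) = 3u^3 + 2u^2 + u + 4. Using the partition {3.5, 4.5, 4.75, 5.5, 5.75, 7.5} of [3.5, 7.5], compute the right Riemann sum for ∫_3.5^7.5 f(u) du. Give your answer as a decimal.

3436.4609375

Subinterval widths: 1, 0.25, 0.75, 0.25, 1.75.
Right endpoints: 4.5, 4.75, 5.5, 5.75, 7.5.
f(4.5) = 322.375, f(4.75) = 375.390625, f(5.5) = 569.125, f(5.75) = 646.203125, f(7.5) = 1389.625.
Sum = Σ Δu_i · f(u_i).
Sum = 3436.4609375.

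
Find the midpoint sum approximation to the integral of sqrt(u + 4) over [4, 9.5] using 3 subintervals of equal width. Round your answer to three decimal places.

17.989

Δu = (9.5 − 4)/3 = 11/6.
Midpoints: 59/12, 6.75, 103/12.
f(59/12) ≈ 2.986, f(6.75) ≈ 3.279, f(103/12) ≈ 3.547.
Sum = Δu · [f(59/12) + f(6.75) + f(103/12)].
Sum ≈ 17.989.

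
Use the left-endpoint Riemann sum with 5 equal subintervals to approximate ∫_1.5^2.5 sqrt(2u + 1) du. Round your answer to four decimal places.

2.1871

Δu = (2.5 − 1.5)/5 = 0.2.
Left endpoints: 1.5, 1.7, 1.9, 2.1, 2.3.
f(1.5) ≈ 2.0000, f(1.7) ≈ 2.0976, f(1.9) ≈ 2.1909, f(2.1) ≈ 2.2804, f(2.3) ≈ 2.3664.
Sum = Δu · [f(1.5) + f(1.7) + f(1.9) + f(2.1) + f(2.3)].
Sum ≈ 2.1871.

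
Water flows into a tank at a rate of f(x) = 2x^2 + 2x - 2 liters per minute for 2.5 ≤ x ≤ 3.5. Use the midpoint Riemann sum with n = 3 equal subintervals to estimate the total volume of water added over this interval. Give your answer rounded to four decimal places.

Δx = (3.5 − 2.5)/3 = 1/3.
Midpoints: 8/3, 3, 10/3.
f(8/3) = 158/9, f(3) = 22, f(10/3) = 242/9.
Sum = Δx · [f(8/3) + f(3) + f(10/3)].
Sum ≈ 22.1481.

22.1481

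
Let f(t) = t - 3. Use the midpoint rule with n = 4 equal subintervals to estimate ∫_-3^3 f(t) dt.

-18

Δt = (3 − (-3))/4 = 1.5.
Midpoints: -2.25, -0.75, 0.75, 2.25.
f(-2.25) = -5.25, f(-0.75) = -3.75, f(0.75) = -2.25, f(2.25) = -0.75.
Sum = Δt · [f(-2.25) + f(-0.75) + f(0.75) + f(2.25)].
Sum = -18.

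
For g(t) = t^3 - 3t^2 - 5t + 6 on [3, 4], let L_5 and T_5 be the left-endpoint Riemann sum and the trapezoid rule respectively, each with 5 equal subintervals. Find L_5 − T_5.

-1.1

L_5 = -5.8.
T_5 = -4.7.
L_5 − T_5 = -1.1.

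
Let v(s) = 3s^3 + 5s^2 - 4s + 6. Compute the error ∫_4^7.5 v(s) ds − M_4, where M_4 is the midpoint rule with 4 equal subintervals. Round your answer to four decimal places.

12.6727

Exact integral: ∫_4^7.5 v(s) ds ≈ 2718.005208.
M_4 ≈ 2705.332520.
Error ≈ 2718.005208 − 2705.332520 ≈ 12.6727.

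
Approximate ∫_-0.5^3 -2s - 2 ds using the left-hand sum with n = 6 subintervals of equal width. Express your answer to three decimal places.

-13.708

Δs = (3 − (-0.5))/6 = 7/12.
Left endpoints: -0.5, 1/12, 2/3, 1.25, 11/6, 29/12.
f(-0.5) = -1, f(1/12) = -13/6, f(2/3) = -10/3, f(1.25) = -4.5, f(11/6) = -17/3, f(29/12) = -41/6.
Sum = Δs · [f(-0.5) + f(1/12) + f(2/3) + ...].
Sum ≈ -13.708.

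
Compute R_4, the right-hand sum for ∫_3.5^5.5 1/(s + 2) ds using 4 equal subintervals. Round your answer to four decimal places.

Δs = (5.5 − 3.5)/4 = 0.5.
Right endpoints: 4, 4.5, 5, 5.5.
f(4) = 1/6, f(4.5) = 2/13, f(5) = 1/7, f(5.5) = 2/15.
Sum = Δs · [f(4) + f(4.5) + f(5) + f(5.5)].
Sum ≈ 0.2984.

0.2984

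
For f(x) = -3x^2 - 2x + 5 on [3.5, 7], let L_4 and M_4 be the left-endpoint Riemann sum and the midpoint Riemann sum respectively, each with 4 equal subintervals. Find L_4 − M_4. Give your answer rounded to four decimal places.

49.2871

L_4 = -269.41796875.
M_4 ≈ -318.705078.
L_4 − M_4 ≈ 49.2871.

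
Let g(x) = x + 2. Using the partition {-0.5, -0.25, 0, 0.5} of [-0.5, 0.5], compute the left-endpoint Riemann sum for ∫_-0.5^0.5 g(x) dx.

1.8125

Subinterval widths: 0.25, 0.25, 0.5.
Left endpoints: -0.5, -0.25, 0.
g(-0.5) = 1.5, g(-0.25) = 1.75, g(0) = 2.
Sum = Σ Δx_i · g(x_i).
Sum = 1.8125.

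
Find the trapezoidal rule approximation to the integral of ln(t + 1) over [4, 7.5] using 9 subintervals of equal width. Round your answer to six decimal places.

Δt = (7.5 − 4)/9 = 7/18.
f(4) ≈ 1.609438, f(79/18) ≈ 1.684339, f(43/9) ≈ 1.754019, f(31/6) ≈ 1.819158, f(50/9) ≈ 1.880313, f(107/18) ≈ 1.937942, f(19/3) ≈ 1.992430, f(121/18) ≈ 2.044102, f(64/9) ≈ 2.093235, f(7.5) ≈ 2.140066.
T_9 = (Δt/2)·[f(t_0) + 2f(t_1) + ... + 2f(t_{8}) + f(t_9)].
Sum ≈ 6.642335.

6.642335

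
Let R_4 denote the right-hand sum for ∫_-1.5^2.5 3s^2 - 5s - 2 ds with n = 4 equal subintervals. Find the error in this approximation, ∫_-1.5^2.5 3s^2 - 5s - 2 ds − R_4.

2

Exact integral: ∫_-1.5^2.5 f(s) ds = 1.
R_4 = -1.
Error = 1 − (-1) = 2.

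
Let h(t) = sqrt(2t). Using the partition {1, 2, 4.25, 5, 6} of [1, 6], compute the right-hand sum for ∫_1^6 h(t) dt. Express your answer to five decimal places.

Subinterval widths: 1, 2.25, 0.75, 1.
Right endpoints: 2, 4.25, 5, 6.
h(2) ≈ 2.00000, h(4.25) ≈ 2.91548, h(5) ≈ 3.16228, h(6) ≈ 3.46410.
Sum = Σ Δt_i · h(t_i).
Sum ≈ 14.39563.

14.39563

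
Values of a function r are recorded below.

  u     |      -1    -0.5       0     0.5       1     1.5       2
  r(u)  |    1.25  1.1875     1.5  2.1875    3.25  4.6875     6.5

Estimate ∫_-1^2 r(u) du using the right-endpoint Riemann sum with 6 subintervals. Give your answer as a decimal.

Δu = 0.5.
Sum = 0.5·[1.1875 + 1.5 + 2.1875 + 3.25 + 4.6875 + 6.5] = 9.65625.

9.65625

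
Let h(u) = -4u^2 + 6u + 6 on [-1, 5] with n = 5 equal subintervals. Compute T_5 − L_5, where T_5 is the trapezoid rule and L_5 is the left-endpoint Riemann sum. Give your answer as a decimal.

T_5 = -65.76.
L_5 = -29.76.
T_5 − L_5 = -36.

-36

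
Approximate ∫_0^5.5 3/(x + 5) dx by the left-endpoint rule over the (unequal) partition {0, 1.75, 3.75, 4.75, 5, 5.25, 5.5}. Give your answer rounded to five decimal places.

2.50684

Subinterval widths: 1.75, 2, 1, 0.25, 0.25, 0.25.
Left endpoints: 0, 1.75, 3.75, 4.75, 5, 5.25.
f(0) = 0.6, f(1.75) = 4/9, f(3.75) = 12/35, f(4.75) = 4/13, f(5) = 0.3, f(5.25) = 12/41.
Sum = Σ Δx_i · f(x_i).
Sum ≈ 2.50684.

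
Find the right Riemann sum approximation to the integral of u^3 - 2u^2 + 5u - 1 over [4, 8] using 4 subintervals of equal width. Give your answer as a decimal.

974

Δu = (8 − 4)/4 = 1.
Right endpoints: 5, 6, 7, 8.
f(5) = 99, f(6) = 173, f(7) = 279, f(8) = 423.
Sum = Δu · [f(5) + f(6) + f(7) + f(8)].
Sum = 974.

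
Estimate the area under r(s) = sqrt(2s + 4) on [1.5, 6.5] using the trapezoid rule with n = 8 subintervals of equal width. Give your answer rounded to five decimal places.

Δs = (6.5 − 1.5)/8 = 0.625.
r(1.5) ≈ 2.64575, r(2.125) ≈ 2.87228, r(2.75) ≈ 3.08221, r(3.375) ≈ 3.27872, r(4) ≈ 3.46410, r(4.625) ≈ 3.64005, r(5.25) ≈ 3.80789, r(5.875) ≈ 3.96863, r(6.5) ≈ 4.12311.
T_8 = (Δs/2)·[r(s_0) + 2r(s_1) + ... + 2r(s_{7}) + r(s_8)].
Sum ≈ 17.18644.

17.18644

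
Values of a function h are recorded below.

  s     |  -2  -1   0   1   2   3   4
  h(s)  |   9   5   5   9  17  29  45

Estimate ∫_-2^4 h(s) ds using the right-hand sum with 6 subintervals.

110

Δs = 1.
Sum = 1·[5 + 5 + 9 + 17 + 29 + 45] = 110.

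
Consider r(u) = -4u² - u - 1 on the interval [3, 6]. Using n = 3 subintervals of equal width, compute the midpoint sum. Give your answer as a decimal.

Δu = (6 − 3)/3 = 1.
Midpoints: 3.5, 4.5, 5.5.
r(3.5) = -53.5, r(4.5) = -86.5, r(5.5) = -127.5.
Sum = Δu · [r(3.5) + r(4.5) + r(5.5)].
Sum = -267.5.

-267.5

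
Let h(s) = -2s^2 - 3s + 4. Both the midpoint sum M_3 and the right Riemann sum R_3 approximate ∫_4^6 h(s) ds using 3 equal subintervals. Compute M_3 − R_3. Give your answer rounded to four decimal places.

M_3 ≈ -123.185185.
R_3 ≈ -138.962963.
M_3 − R_3 ≈ 15.7778.

15.7778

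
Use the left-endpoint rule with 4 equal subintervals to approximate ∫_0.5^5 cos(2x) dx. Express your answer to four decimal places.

Δx = (5 − 0.5)/4 = 1.125.
Left endpoints: 0.5, 1.625, 2.75, 3.875.
f(0.5) ≈ 0.5403, f(1.625) ≈ -0.9941, f(2.75) ≈ 0.7087, f(3.875) ≈ 0.1038.
Sum = Δx · [f(0.5) + f(1.625) + f(2.75) + f(3.875)].
Sum ≈ 0.4035.

0.4035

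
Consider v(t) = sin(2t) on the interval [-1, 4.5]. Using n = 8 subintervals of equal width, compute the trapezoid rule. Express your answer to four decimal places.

Δt = (4.5 − (-1))/8 = 0.6875.
v(-1) ≈ -0.9093, v(-0.3125) ≈ -0.5851, v(0.375) ≈ 0.6816, v(1.0625) ≈ 0.8503, v(1.75) ≈ -0.3508, v(2.4375) ≈ -0.9868, v(3.125) ≈ -0.0332, v(3.8125) ≈ 0.9739, v(4.5) ≈ 0.4121.
T_8 = (Δt/2)·[v(t_0) + 2v(t_1) + ... + 2v(t_{7}) + v(t_8)].
Sum ≈ 0.2072.

0.2072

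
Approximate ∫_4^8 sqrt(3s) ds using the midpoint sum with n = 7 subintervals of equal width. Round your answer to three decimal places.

Δs = (8 − 4)/7 = 4/7.
Midpoints: 30/7, 34/7, 38/7, 6, 46/7, 50/7, 54/7.
f(30/7) ≈ 3.586, f(34/7) ≈ 3.817, f(38/7) ≈ 4.036, f(6) ≈ 4.243, f(46/7) ≈ 4.440, f(50/7) ≈ 4.629, f(54/7) ≈ 4.811.
Sum = Δs · [f(30/7) + f(34/7) + f(38/7) + ...].
Sum ≈ 16.892.

16.892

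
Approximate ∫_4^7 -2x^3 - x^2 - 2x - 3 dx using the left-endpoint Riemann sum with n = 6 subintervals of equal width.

-1062.5

Δx = (7 − 4)/6 = 0.5.
Left endpoints: 4, 4.5, 5, 5.5, 6, 6.5.
f(4) = -155, f(4.5) = -214.5, f(5) = -288, f(5.5) = -377, f(6) = -483, f(6.5) = -607.5.
Sum = Δx · [f(4) + f(4.5) + f(5) + ...].
Sum = -1062.5.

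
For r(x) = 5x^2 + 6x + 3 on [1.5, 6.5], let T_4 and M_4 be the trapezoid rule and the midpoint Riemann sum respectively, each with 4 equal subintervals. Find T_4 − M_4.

T_4 = 593.59375.
M_4 = 583.828125.
T_4 − M_4 = 9.765625.

9.765625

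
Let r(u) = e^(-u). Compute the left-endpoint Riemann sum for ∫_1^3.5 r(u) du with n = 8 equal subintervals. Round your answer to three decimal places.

0.393

Δu = (3.5 − 1)/8 = 0.3125.
Left endpoints: 1, 1.3125, 1.625, 1.9375, 2.25, 2.5625, 2.875, 3.1875.
r(1) ≈ 0.368, r(1.3125) ≈ 0.269, r(1.625) ≈ 0.197, r(1.9375) ≈ 0.144, r(2.25) ≈ 0.105, r(2.5625) ≈ 0.077, r(2.875) ≈ 0.056, r(3.1875) ≈ 0.041.
Sum = Δu · [r(1) + r(1.3125) + r(1.625) + ...].
Sum ≈ 0.393.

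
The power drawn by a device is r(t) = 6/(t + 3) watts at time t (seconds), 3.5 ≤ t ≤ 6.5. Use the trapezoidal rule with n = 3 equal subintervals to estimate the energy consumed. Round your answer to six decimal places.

2.283210

Δt = (6.5 − 3.5)/3 = 1.
r(3.5) = 12/13, r(4.5) = 0.8, r(5.5) = 12/17, r(6.5) = 12/19.
T_3 = (Δt/2)·[r(t_0) + 2r(t_1) + 2r(t_2) + r(t_3)].
Sum ≈ 2.283210.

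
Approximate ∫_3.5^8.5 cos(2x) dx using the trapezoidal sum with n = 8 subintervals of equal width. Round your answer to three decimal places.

Δx = (8.5 − 3.5)/8 = 0.625.
f(3.5) ≈ 0.754, f(4.125) ≈ -0.386, f(4.75) ≈ -0.997, f(5.375) ≈ -0.243, f(6) ≈ 0.844, f(6.625) ≈ 0.775, f(7.25) ≈ -0.355, f(7.875) ≈ -0.999, f(8.5) ≈ -0.275.
T_8 = (Δx/2)·[f(x_0) + 2f(x_1) + ... + 2f(x_{7}) + f(x_8)].
Sum ≈ -0.701.

-0.701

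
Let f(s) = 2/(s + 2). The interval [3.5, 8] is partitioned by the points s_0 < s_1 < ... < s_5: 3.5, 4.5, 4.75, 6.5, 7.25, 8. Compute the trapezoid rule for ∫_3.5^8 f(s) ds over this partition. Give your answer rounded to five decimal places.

Subinterval widths: 1, 0.25, 1.75, 0.75, 0.75.
f(3.5) = 4/11, f(4.5) = 4/13, f(4.75) = 8/27, f(6.5) = 4/17, f(7.25) = 8/37, f(8) = 0.2.
On each subinterval the trapezoid contributes (Δs_i/2)·[f(s_{i-1}) + f(s_i)].
Sum ≈ 1.20170.

1.20170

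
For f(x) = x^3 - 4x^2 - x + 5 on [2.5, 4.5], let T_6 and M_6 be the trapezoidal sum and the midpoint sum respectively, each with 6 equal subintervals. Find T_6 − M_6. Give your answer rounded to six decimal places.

T_6 ≈ -4.67592593.
M_6 ≈ -5.03703704.
T_6 − M_6 ≈ 0.361111.

0.361111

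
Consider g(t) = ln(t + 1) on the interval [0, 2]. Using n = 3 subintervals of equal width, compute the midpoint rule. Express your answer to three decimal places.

Δt = (2 − 0)/3 = 2/3.
Midpoints: 1/3, 1, 5/3.
g(1/3) ≈ 0.288, g(1) ≈ 0.693, g(5/3) ≈ 0.981.
Sum = Δt · [g(1/3) + g(1) + g(5/3)].
Sum ≈ 1.308.

1.308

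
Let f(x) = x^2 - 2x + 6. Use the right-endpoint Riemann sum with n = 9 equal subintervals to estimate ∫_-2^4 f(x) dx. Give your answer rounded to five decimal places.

Δx = (4 − (-2))/9 = 2/3.
Right endpoints: -4/3, -2/3, 0, 2/3, 4/3, 2, 8/3, 10/3, 4.
f(-4/3) = 94/9, f(-2/3) = 70/9, f(0) = 6, f(2/3) = 46/9, f(4/3) = 46/9, f(2) = 6, f(8/3) = 70/9, f(10/3) = 94/9, f(4) = 14.
Sum = Δx · [f(-4/3) + f(-2/3) + f(0) + ...].
Sum ≈ 48.44444.

48.44444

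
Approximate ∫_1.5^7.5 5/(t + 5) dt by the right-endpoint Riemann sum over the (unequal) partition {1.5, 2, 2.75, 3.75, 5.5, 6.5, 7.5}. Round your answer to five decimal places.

3.08056

Subinterval widths: 0.5, 0.75, 1, 1.75, 1, 1.
Right endpoints: 2, 2.75, 3.75, 5.5, 6.5, 7.5.
f(2) = 5/7, f(2.75) = 20/31, f(3.75) = 4/7, f(5.5) = 10/21, f(6.5) = 10/23, f(7.5) = 0.4.
Sum = Σ Δt_i · f(t_i).
Sum ≈ 3.08056.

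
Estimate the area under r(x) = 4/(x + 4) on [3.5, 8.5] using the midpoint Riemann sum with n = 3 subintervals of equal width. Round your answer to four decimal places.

Δx = (8.5 − 3.5)/3 = 5/3.
Midpoints: 13/3, 6, 23/3.
r(13/3) = 0.48, r(6) = 0.4, r(23/3) = 12/35.
Sum = Δx · [r(13/3) + r(6) + r(23/3)].
Sum ≈ 2.0381.

2.0381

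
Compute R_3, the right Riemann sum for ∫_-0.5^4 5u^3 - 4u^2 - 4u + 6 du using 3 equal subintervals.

447.1875

Δu = (4 − (-0.5))/3 = 1.5.
Right endpoints: 1, 2.5, 4.
f(1) = 3, f(2.5) = 49.125, f(4) = 246.
Sum = Δu · [f(1) + f(2.5) + f(4)].
Sum = 447.1875.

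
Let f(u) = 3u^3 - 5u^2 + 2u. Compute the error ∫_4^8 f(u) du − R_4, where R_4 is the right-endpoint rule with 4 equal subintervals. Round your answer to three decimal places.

-588.667

Exact integral: ∫_4^8 f(u) du ≈ 2181.33333.
R_4 = 2770.
Error ≈ 2181.33333 − 2770 ≈ -588.667.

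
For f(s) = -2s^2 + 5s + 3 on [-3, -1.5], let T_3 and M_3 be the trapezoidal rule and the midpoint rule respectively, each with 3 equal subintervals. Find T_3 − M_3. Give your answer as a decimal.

T_3 = -28.25.
M_3 = -28.0625.
T_3 − M_3 = -0.1875.

-0.1875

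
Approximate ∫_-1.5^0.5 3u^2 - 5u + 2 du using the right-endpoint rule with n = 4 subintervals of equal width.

8.75

Δu = (0.5 − (-1.5))/4 = 0.5.
Right endpoints: -1, -0.5, 0, 0.5.
f(-1) = 10, f(-0.5) = 5.25, f(0) = 2, f(0.5) = 0.25.
Sum = Δu · [f(-1) + f(-0.5) + f(0) + f(0.5)].
Sum = 8.75.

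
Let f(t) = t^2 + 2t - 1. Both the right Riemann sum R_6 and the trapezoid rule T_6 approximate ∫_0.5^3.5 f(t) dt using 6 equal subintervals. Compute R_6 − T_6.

R_6 = 27.875.
T_6 = 23.375.
R_6 − T_6 = 4.5.

4.5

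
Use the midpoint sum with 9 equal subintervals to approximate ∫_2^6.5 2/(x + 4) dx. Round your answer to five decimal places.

1.11884

Δx = (6.5 − 2)/9 = 0.5.
Midpoints: 2.25, 2.75, 3.25, 3.75, 4.25, 4.75, 5.25, 5.75, 6.25.
f(2.25) = 0.32, f(2.75) = 8/27, f(3.25) = 8/29, f(3.75) = 8/31, f(4.25) = 8/33, f(4.75) = 8/35, f(5.25) = 8/37, f(5.75) = 8/39, f(6.25) = 8/41.
Sum = Δx · [f(2.25) + f(2.75) + f(3.25) + ...].
Sum ≈ 1.11884.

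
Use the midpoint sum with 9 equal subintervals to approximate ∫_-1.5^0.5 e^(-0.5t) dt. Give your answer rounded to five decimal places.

Δt = (0.5 − (-1.5))/9 = 2/9.
Midpoints: -25/18, -7/6, -17/18, -13/18, -0.5, -5/18, -1/18, 1/6, 7/18.
f(-25/18) ≈ 2.00260, f(-7/6) ≈ 1.79200, f(-17/18) ≈ 1.60355, f(-13/18) ≈ 1.43492, f(-0.5) ≈ 1.28403, f(-5/18) ≈ 1.14900, f(-1/18) ≈ 1.02817, f(1/6) ≈ 0.92004, f(7/18) ≈ 0.82329.
Sum = Δt · [f(-25/18) + f(-7/6) + f(-17/18) + ...].
Sum ≈ 2.67502.

2.67502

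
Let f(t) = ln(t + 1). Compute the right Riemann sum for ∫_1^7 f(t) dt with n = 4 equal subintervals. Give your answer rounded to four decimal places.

Δt = (7 − 1)/4 = 1.5.
Right endpoints: 2.5, 4, 5.5, 7.
f(2.5) ≈ 1.2528, f(4) ≈ 1.6094, f(5.5) ≈ 1.8718, f(7) ≈ 2.0794.
Sum = Δt · [f(2.5) + f(4) + f(5.5) + f(7)].
Sum ≈ 10.2202.

10.2202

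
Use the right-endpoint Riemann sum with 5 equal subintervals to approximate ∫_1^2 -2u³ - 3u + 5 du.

Δu = (2 − 1)/5 = 0.2.
Right endpoints: 1.2, 1.4, 1.6, 1.8, 2.
f(1.2) = -2.056, f(1.4) = -4.688, f(1.6) = -7.992, f(1.8) = -12.064, f(2) = -17.
Sum = Δu · [f(1.2) + f(1.4) + f(1.6) + f(1.8) + f(2)].
Sum = -8.76.

-8.76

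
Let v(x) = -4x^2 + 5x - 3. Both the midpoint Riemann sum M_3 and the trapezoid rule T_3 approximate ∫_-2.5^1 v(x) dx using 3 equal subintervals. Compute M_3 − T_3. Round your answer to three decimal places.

4.764

M_3 ≈ -44.20370.
T_3 ≈ -48.96759.
M_3 − T_3 ≈ 4.764.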